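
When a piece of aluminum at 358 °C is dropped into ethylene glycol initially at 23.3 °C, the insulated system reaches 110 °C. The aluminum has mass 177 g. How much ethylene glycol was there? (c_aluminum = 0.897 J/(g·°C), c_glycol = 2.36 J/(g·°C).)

m ≈ 192 g

|Q_aluminum| = |Q_glycol|:
177·0.897·(358 − 110) = m·2.36·(110 − 23.3)
204.61 m = 39375  ⇒  m ≈ 192.4 g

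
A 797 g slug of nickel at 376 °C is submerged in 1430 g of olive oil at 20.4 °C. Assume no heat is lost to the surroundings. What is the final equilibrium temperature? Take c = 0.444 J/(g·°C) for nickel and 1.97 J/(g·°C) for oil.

T_f ≈ 60.1 °C

|Q_nickel| = |Q_oil|:
797×0.444×(376 − T) = 1430×1.97×(T − 20.4)
353.87(376 − T) = 2817.1(T − 20.4)
3171 T = 190523  ⇒  T ≈ 60.08 °C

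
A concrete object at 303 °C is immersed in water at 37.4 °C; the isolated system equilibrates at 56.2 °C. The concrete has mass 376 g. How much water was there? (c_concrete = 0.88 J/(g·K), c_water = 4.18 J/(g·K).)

m ≈ 1040 g

Conservation of energy gives ΣQ = 0:
376×0.88×(56.2 − 303) + m×4.18×(56.2 − 37.4) = 0
78.58 m = 81661
m = 81661/78.58 ≈ 1039 g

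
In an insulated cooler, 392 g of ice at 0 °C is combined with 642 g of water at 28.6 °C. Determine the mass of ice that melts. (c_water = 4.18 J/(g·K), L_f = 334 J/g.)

Water can give up m c ΔT = 642·4.18·28.6 = 76750 J before reaching 0 °C.
Melting all 392 g of ice would need 392·334 = 130928 J.
That's not enough to melt it all — equilibrium is at 0 °C with ice remaining.
m_melt = 76750 / L_f = 229.8 g.

m_melted ≈ 230 g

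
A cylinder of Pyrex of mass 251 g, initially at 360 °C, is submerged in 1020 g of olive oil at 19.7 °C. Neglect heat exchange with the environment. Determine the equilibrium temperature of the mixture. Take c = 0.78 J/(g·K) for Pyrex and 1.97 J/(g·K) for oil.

T_f ≈ 49.9 °C

Energy conservation, ΣQ = 0:
251×0.78×(T − 360) + 1020×1.97×(T − 19.7) = 0
195.78(T − 360) + 2009.4(T − 19.7) = 0
(195.78 + 2009.4) T = 195.78×360 + 2009.4×19.7
T ≈ 49.91 °C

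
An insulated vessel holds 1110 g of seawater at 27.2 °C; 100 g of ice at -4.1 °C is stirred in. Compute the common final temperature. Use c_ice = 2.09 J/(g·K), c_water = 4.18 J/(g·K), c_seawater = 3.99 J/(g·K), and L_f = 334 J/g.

T_f ≈ 17.8 °C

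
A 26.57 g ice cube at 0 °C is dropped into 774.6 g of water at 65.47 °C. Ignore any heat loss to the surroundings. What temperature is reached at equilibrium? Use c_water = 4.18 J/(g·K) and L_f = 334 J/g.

T_f ≈ 60.6 °C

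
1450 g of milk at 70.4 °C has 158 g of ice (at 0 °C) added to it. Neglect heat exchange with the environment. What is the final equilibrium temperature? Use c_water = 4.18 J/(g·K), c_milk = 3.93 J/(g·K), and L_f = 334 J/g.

T_f ≈ 54.8 °C

Conservation of energy gives ΣQ = 0:
latent heat to melt: 158×334 = 52772; meltwater 0→T: 158×4.18×T = 660.44 T; milk: 5698.5(T − 70.4)
6358.9 T = 401174 − 52772 = 348402
T ≈ 54.79 °C. Since T > 0 °C, the all-ice-melts assumption holds.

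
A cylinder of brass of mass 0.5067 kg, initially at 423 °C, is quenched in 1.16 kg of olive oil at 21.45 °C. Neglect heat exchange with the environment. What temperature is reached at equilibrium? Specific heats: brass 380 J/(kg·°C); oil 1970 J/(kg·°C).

T_f ≈ 52.7 °C

Set heat shed by the hot body equal to heat absorbed by the cold body:
0.5067×380×(423 − T) = 1.16×1970×(T − 21.45)
192.55(423 − T) = 2285.2(T − 21.45)
2477.7 T = 130464  ⇒  T ≈ 52.65 °C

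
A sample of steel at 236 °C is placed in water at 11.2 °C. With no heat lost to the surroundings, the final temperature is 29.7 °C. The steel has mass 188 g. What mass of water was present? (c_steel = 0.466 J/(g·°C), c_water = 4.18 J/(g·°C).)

m ≈ 234 g

|Q_steel| = |Q_water|:
188×0.466×(236 − 29.7) = m×4.18×(29.7 − 11.2)
77.33 m = 18074  ⇒  m ≈ 233.7 g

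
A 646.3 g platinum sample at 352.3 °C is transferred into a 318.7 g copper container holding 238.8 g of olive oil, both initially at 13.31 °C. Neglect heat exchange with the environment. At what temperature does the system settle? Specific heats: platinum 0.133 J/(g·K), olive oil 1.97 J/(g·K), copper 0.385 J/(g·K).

T_f ≈ 56.2 °C

T_f is the heat-capacity-weighted average of the initial temperatures:
T_f = (85.96·352.3 + 470.44·13.31 + 122.7·13.31) / (85.96 + 470.44 + 122.7)
    = 38178 / 679.09 ≈ 56.22 °C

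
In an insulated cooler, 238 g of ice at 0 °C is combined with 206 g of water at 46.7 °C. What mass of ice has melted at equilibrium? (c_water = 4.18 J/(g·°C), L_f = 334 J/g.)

m_melted ≈ 120 g

Heat available from the water dropping to 0 °C: 206·4.18·46.7 = 40212 J.
Melting all 238 g of ice would need 238·334 = 79492 J.
That's not enough to melt it all — equilibrium is at 0 °C with ice remaining.
Mass melted = 40212/334 ≈ 120.4 g.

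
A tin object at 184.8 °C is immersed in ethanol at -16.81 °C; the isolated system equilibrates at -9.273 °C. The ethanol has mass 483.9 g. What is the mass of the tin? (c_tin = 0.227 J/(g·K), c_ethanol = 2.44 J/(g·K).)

m ≈ 202 g

Heat gained plus heat lost sum to zero:
m×0.227×(-9.273 − 184.8) + 483.9×2.44×(-9.273 − (-16.81)) = 0
-44.05 m = -8899.1
m = -8899.1/-44.05 ≈ 202 g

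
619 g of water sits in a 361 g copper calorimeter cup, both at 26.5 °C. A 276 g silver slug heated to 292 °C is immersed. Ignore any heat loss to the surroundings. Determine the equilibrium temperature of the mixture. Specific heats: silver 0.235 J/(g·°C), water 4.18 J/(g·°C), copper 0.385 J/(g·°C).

Conservation of energy gives ΣQ = 0:
276*0.235*(T − 292) + 619*4.18*(T − 26.5) + 361*0.385*(T − 26.5) = 0
(64.86 + 2587.4 + 138.99) T = 64.86*292 + 2587.4*26.5 + 138.99*26.5
T = 91189/2791.3 ≈ 32.67 °C

T_f ≈ 32.7 °C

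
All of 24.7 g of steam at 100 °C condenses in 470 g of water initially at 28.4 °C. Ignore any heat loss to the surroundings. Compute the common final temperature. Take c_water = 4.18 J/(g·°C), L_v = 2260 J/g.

Energy balance with sensible and latent terms:
steam→water at 100 °C releases m L_v = 24.7×2260 = 55822
  condensed water 100 °C→T: 103.25(T − 100)
  water warms: 470×4.18×(T − 28.4) = 1964.6(T − 28.4)
2067.8 T = 55822 + 10325 + 55795 = 121941
T ≈ 58.97 °C, under the boiling point, so the assumption holds.

T_f ≈ 59.0 °C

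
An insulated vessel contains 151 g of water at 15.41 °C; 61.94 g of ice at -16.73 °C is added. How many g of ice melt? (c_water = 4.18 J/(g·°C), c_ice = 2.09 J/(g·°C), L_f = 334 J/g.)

Water can give up m c ΔT = 151×4.18×15.41 = 9726.5 J before reaching 0 °C.
Of that, 61.94×2.09×16.73 = 2165.8 J goes to bring the ice to 0 °C, leaving 7560.7 J.
Melting all 61.94 g of ice would need 61.94×334 = 20688 J.
Since 7560.7 < 20688 J, not all the ice melts; equilibrium is at 0 °C.
m_melted×334 = 7560.7  ⇒  m_melted ≈ 22.64 g.

m_melted ≈ 22.6 g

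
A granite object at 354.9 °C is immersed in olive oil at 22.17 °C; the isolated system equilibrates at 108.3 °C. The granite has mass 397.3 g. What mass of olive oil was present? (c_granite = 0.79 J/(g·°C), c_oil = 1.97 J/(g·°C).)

m ≈ 456 g

|Q_granite| = |Q_oil|:
397.3·0.79·(354.9 − 108.3) = m·1.97·(108.3 − 22.17)
169.68 m = 77400  ⇒  m ≈ 456.2 g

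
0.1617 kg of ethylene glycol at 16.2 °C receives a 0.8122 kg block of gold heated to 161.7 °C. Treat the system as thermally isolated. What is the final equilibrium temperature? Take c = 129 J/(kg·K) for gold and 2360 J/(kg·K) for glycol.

T_f ≈ 47.5 °C

With ΣQ=0 the equilibrium temperature is the m·c-weighted mean:
T_f = (104.77×161.7 + 381.61×16.2) / (104.77 + 381.61)
    = 23124 / 486.39 ≈ 47.54 °C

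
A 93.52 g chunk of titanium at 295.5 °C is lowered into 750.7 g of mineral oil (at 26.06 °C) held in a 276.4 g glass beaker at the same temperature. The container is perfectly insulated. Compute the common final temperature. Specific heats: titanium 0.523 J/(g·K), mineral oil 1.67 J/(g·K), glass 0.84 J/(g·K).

T_f ≈ 34.6 °C

Net heat exchanged in the isolated system is zero:
93.52×0.523×(T − 295.5) + 750.7×1.67×(T − 26.06) + 276.4×0.84×(T − 26.06) = 0
(48.91 + 1253.7 + 232.18) T = 48.91×295.5 + 1253.7×26.06 + 232.18×26.06
T = 53174 / 1534.8 = 34.6 °C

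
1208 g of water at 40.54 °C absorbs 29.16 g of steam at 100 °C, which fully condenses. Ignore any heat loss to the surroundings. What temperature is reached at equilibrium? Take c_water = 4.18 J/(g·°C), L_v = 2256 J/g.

Taking heat into each body as positive, Σ m c ΔT = 0:
condense steam: −29.16·2256 = −65785; condensed water 100 °C→T: 121.89(T − 100); original water: 5049.4(T − 40.54)
5171.3 T = 65785 + 12189 + 204704 = 282678
T ≈ 54.66 °C, under the boiling point, so the assumption holds.

T_f ≈ 54.7 °C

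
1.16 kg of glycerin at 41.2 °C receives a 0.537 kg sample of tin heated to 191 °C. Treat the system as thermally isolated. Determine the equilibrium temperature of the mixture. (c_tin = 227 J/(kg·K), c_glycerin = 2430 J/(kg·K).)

Setting the total heat transfer to zero:
0.537·227·(T − 191) + 1.16·2430·(T − 41.2) = 0
121.9(T − 191) + 2818.8(T − 41.2) = 0
(121.9 + 2818.8) T = 121.9·191 + 2818.8·41.2
T ≈ 47.41 °C

T_f ≈ 47.4 °C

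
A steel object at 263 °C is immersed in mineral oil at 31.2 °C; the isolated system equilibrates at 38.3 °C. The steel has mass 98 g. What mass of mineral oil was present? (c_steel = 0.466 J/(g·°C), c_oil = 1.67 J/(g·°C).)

|Q_steel| = |Q_oil|:
98×0.466×(263 − 38.3) = m×1.67×(38.3 − 31.2)
11.86 m = 10262  ⇒  m ≈ 865.4 g

m ≈ 865 g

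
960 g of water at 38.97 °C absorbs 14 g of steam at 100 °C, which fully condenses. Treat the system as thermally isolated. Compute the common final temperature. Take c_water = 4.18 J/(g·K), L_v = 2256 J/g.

Setting the total heat transfer to zero:
latent heat released on condensation: 14×2256 = 31584; condensed water 100 °C→T: 58.52(T − 100); water warms: 960×4.18×(T − 38.97) = 4012.8(T − 38.97)
4071.3 T = 31584 + 5852 + 156379 = 193815
T ≈ 47.60 °C — below 100 °C, confirming all the steam condensed.

T_f ≈ 47.6 °C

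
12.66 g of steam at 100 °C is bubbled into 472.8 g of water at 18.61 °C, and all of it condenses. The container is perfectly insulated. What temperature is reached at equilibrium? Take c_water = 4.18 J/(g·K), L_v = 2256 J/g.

Heat gained plus heat lost sum to zero:
latent heat released on condensation: 12.66·2256 = 28561
  condensate cools 100→T: 12.66·4.18·(T − 100) = 52.92(T − 100)
  water warms: 472.8·4.18·(T − 18.61) = 1976.3(T − 18.61)
2029.2 T = 28561 + 5291.9 + 36779 = 70632
T ≈ 34.81 °C (< 100 °C, so full condensation is consistent).

T_f ≈ 34.8 °C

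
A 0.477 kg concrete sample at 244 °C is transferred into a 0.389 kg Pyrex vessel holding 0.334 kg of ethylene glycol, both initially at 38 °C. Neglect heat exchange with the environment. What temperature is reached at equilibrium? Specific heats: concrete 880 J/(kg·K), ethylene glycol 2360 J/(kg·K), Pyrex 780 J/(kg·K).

Energy conservation, ΣQ = 0:
0.477×880×(T − 244) + 0.334×2360×(T − 38) + 0.389×780×(T − 38) = 0
419.76(T − 244) + 788.24(T − 38) + 303.42(T − 38) = 0
(419.76 + 788.24 + 303.42) T = 419.76×244 + 788.24×38 + 303.42×38
T ≈ 95.21 °C

T_f ≈ 95.2 °C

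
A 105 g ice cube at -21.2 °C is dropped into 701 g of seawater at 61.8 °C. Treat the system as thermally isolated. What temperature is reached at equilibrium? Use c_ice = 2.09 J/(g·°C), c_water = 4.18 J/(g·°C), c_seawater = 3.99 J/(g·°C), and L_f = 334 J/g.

Heat gained plus heat lost sum to zero:
ice -21.2→0 °C: 105·2.09·21.2 = 4652.3
  latent heat to melt: 105·334 = 35070
  meltwater 0→T: 105·4.18·T = 438.9 T
  seawater: 2797(T − 61.8)
3235.9 T = 172854 − 39722 = 133132
T ≈ 41.14 °C — above 0 °C, consistent with complete melting.

T_f ≈ 41.1 °C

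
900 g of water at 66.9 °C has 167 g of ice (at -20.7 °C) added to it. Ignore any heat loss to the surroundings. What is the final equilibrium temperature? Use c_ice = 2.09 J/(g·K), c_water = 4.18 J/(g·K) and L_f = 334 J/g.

Energy balance with sensible and latent terms:
warm ice to 0 °C: 167×2.09×(0 − (-20.7)) = 7224.9; melt ice: 167×334 = 55778; meltwater 0→T: 167×4.18×T = 698.06 T; water: 3762(T − 66.9)
4460.1 T = 251678 − 63003 = 188675
T ≈ 42.30 °C (positive, so assuming full melt was valid).

T_f ≈ 42.3 °C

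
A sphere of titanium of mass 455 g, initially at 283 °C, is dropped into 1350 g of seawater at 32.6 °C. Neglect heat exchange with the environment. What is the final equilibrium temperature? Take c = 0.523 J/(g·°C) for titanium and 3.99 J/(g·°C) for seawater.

Heat gained plus heat lost sum to zero:
455×0.523×(T − 283) + 1350×3.99×(T − 32.6) = 0
(237.97 + 5386.5) T = 237.97×283 + 5386.5×32.6
T ≈ 43.19 °C

T_f ≈ 43.2 °C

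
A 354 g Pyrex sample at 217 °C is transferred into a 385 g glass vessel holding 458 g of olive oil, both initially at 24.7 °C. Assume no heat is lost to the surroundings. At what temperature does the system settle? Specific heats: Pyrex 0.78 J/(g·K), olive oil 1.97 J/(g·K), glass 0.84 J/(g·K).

Taking heat into each body as positive, Σ m c ΔT = 0:
354·0.78·(T − 217) + 458·1.97·(T − 24.7) + 385·0.84·(T − 24.7) = 0
1501.8 T = 90192
T = 90192/1501.8 ≈ 60.06 °C

T_f ≈ 60.1 °C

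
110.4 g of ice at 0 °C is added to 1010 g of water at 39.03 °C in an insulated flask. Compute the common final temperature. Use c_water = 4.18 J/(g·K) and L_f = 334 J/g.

T_f ≈ 27.3 °C

Net heat exchanged in the isolated system is zero:
melt ice: 110.4·334 = 36874; warm the meltwater: 461.47 T; water: 4221.8(T − 39.03)
4683.3 T = 164777 − 36874 = 127903
T ≈ 27.31 °C. Since T > 0 °C, the all-ice-melts assumption holds.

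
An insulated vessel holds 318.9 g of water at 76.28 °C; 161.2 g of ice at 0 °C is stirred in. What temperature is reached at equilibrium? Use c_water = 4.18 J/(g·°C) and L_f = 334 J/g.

Sum of m c ΔT and latent-heat terms is zero:
latent heat to melt: 161.2×334 = 53841; warm the meltwater: 673.82 T; water: 1333(T − 76.28)
2006.8 T = 101681 − 53841 = 47841
T ≈ 23.84 °C. Since T > 0 °C, the all-ice-melts assumption holds.

T_f ≈ 23.8 °C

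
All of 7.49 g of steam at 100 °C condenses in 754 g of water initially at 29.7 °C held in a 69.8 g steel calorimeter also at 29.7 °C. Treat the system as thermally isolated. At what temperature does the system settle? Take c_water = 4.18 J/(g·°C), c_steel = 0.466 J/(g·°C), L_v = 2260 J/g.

T_f ≈ 35.6 °C

Net heat exchanged in the isolated system is zero:
condense steam: −7.49×2260 = −16927
  condensed water 100 °C→T: 31.31(T − 100)
  original water: 3151.7(T − 29.7)
  steel cup: 69.8×0.466×(T − 29.7) = 32.53(T − 29.7)
3215.6 T = 16927 + 3130.8 + 94572 = 114630
T ≈ 35.65 °C — below 100 °C, confirming all the steam condensed.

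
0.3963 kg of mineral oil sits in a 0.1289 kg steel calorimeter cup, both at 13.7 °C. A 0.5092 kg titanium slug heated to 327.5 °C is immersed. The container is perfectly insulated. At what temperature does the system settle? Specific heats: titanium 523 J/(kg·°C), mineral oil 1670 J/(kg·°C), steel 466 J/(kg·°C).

Setting the total heat transfer to zero:
0.5092*523*(T − 327.5) + 0.3963*1670*(T − 13.7) + 0.1289*466*(T − 13.7) = 0
(266.31 + 661.82 + 60.07) T = 266.31*327.5 + 661.82*13.7 + 60.07*13.7
T = 97107/988.2 ≈ 98.27 °C

T_f ≈ 98.3 °C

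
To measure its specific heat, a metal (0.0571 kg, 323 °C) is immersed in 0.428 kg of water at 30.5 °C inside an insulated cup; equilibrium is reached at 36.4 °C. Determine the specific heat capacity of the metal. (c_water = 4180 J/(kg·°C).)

c ≈ 645 J/(kg·°C)

Heat gained plus heat lost sum to zero:
0.0571·c·(36.4 − 323) + 0.428·4180·(36.4 − 30.5) = 0
-16.36 c = -10555
c = -10555/-16.36 ≈ 645 J/(kg·°C)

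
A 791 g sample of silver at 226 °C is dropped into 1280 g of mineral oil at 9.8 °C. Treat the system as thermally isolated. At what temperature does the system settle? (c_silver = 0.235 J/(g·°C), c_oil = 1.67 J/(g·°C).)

T_f ≈ 27.1 °C

T_f is the heat-capacity-weighted average of the initial temperatures:
T_f = (185.88*226 + 2137.6*9.8) / (185.88 + 2137.6)
    = 62958 / 2323.5 ≈ 27.10 °C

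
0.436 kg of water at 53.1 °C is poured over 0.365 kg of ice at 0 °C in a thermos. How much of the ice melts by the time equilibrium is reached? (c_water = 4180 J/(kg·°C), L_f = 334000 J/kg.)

m_melted ≈ 0.29 kg

Heat available from the water dropping to 0 °C: 0.436×4180×53.1 = 96774 J.
Melting all 0.365 kg of ice would need 0.365×334000 = 121910 J.
96774 J < 121910 J, so only part of the ice melts and the system sits at 0 °C.
Mass melted = 96774/334000 ≈ 0.2897 kg.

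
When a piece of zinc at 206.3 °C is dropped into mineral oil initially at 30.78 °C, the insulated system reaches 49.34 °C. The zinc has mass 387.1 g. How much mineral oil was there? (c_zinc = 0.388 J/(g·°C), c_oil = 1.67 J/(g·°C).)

Let T be the final temperature. ΣQ_i = 0:
387.1×0.388×(49.34 − 206.3) + m×1.67×(49.34 − 30.78) = 0
31 m = 23575
m = 23575/31 ≈ 760.6 g

m ≈ 761 g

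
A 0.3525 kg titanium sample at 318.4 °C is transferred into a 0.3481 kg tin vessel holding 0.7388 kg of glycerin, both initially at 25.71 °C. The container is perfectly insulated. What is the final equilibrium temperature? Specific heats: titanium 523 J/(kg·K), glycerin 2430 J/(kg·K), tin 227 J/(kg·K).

Net heat exchanged in the isolated system is zero:
0.3525×523×(T − 318.4) + 0.7388×2430×(T − 25.71) + 0.3481×227×(T − 25.71) = 0
184.36(T − 318.4) + 1795.3(T − 25.71) + 79.02(T − 25.71) = 0
(184.36 + 1795.3 + 79.02) T = 184.36×318.4 + 1795.3×25.71 + 79.02×25.71
T = 106888 / 2058.7 = 51.9 °C

T_f ≈ 51.9 °C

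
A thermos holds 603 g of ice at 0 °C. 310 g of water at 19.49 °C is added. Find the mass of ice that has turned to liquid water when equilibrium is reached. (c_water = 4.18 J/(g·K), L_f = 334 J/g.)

m_melted ≈ 75.6 g

Water can give up m c ΔT = 310×4.18×19.49 = 25255 J before reaching 0 °C.
To melt every bit of ice: 603×334 = 201402 J.
That's not enough to melt it all — equilibrium is at 0 °C with ice remaining.
Mass melted = 25255/334 ≈ 75.61 g.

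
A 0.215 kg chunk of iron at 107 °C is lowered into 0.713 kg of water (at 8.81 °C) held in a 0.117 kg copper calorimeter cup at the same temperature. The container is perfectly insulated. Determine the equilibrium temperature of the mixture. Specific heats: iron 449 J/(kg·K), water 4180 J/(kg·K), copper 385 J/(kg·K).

T_f ≈ 11.8 °C

T_f is the heat-capacity-weighted average of the initial temperatures:
T_f = (96.53×107 + 2980.3×8.81 + 45.05×8.81) / (96.53 + 2980.3 + 45.05)
    = 36983 / 3121.9 ≈ 11.85 °C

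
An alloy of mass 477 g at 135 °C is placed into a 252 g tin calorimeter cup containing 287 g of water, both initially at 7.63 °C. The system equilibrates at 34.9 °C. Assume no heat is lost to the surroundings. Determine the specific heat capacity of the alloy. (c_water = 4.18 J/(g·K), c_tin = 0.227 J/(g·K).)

Net heat exchanged in the isolated system is zero:
477×c×(34.9 − 135) + 287×4.18×(34.9 − 7.63) + 252×0.227×(34.9 − 7.63) = 0
-47748 c = -34275
c = -34275/-47748 ≈ 0.7178 J/(g·K)

c ≈ 0.718 J/(g·K)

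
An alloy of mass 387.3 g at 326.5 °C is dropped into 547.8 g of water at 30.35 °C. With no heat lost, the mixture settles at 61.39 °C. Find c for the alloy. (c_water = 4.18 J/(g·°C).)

c ≈ 0.692 J/(g·°C)

m_s c (T_s − T_f) = m_water c_water (T_f − T_0):
387.3·c·(326.5 − 61.39) = 547.8·4.18·(61.39 − 30.35)
102677 c = 71076  ⇒  c ≈ 0.6922 J/(g·°C)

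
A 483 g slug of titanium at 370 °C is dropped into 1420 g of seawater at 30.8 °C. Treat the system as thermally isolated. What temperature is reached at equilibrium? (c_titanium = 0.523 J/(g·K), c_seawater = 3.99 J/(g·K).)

Taking heat into each body as positive, Σ m c ΔT = 0:
483*0.523*(T − 370) + 1420*3.99*(T − 30.8) = 0
5918.4 T = 267972
T ≈ 45.28 °C

T_f ≈ 45.3 °C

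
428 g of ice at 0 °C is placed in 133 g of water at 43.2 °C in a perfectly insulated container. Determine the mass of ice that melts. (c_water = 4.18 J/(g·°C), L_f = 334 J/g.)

m_melted ≈ 71.9 g

Heat available from the water dropping to 0 °C: 133·4.18·43.2 = 24017 J.
To melt every bit of ice: 428·334 = 142952 J.
That's not enough to melt it all — equilibrium is at 0 °C with ice remaining.
m_melt = 24017 / L_f = 71.91 g.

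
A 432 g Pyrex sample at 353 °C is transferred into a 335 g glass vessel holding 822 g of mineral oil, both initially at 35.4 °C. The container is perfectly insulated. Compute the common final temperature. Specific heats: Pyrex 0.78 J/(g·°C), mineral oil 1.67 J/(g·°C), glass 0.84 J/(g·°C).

T_f ≈ 89.1 °C

Taking heat into each body as positive, Σ m c ΔT = 0:
432·0.78·(T − 353) + 822·1.67·(T − 35.4) + 335·0.84·(T − 35.4) = 0
(336.96 + 1372.7 + 281.4) T = 336.96·353 + 1372.7·35.4 + 281.4·35.4
T ≈ 89.15 °C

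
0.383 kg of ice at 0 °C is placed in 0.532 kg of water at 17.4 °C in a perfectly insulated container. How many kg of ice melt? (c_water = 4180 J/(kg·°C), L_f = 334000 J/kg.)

m_melted ≈ 0.116 kg

Water can give up m c ΔT = 0.532·4180·17.4 = 38693 J before reaching 0 °C.
Melting all 0.383 kg of ice would need 0.383·334000 = 127922 J.
38693 J < 127922 J, so only part of the ice melts and the system sits at 0 °C.
m_melted·334000 = 38693  ⇒  m_melted ≈ 0.1158 kg.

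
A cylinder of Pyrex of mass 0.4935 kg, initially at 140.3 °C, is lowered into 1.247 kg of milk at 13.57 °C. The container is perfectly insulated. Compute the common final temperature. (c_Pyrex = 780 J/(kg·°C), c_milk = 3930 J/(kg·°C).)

T_f ≈ 22.8 °C

Taking heat into each body as positive, Σ m c ΔT = 0:
0.4935×780×(T − 140.3) + 1.247×3930×(T − 13.57) = 0
384.93(T − 140.3) + 4900.7(T − 13.57) = 0
(384.93 + 4900.7) T = 384.93×140.3 + 4900.7×13.57
T ≈ 22.80 °C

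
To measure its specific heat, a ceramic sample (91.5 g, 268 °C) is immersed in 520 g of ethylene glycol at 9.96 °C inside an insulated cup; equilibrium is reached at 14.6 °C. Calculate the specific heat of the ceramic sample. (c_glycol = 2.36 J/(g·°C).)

c ≈ 0.246 J/(g·°C)

Taking heat into each body as positive, Σ m c ΔT = 0:
91.5·c·(14.6 − 268) + 520·2.36·(14.6 − 9.96) = 0
-23186 c = -5694.2
c = -5694.2/-23186 ≈ 0.2456 J/(g·°C)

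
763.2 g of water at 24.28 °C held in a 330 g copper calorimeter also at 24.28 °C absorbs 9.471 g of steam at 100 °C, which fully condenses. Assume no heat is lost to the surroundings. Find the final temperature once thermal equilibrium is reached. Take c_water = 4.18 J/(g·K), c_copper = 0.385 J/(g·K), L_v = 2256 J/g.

T_f ≈ 31.5 °C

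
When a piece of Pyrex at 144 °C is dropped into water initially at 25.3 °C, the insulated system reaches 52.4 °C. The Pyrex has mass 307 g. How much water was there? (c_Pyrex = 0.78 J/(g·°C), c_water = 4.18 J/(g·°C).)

m ≈ 194 g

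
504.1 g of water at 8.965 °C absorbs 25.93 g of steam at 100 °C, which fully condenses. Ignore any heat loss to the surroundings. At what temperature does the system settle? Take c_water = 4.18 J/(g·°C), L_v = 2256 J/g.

T_f ≈ 39.8 °C

Taking heat into each body as positive, Σ m c ΔT = 0:
latent heat released on condensation: 25.93·2256 = 58498; condensed water 100 °C→T: 108.39(T − 100); original water: 2107.1(T − 8.965)
2215.5 T = 58498 + 10839 + 18890 = 88227
T ≈ 39.82 °C (< 100 °C, so full condensation is consistent).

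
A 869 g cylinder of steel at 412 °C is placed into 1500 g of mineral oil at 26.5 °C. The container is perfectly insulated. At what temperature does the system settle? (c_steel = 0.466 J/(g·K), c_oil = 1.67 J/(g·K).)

Setting the total heat transfer to zero:
869×0.466×(T − 412) + 1500×1.67×(T − 26.5) = 0
404.95(T − 412) + 2505(T − 26.5) = 0
2910 T = 233224
T = 233224 / 2910 = 80.1 °C

T_f ≈ 80.1 °C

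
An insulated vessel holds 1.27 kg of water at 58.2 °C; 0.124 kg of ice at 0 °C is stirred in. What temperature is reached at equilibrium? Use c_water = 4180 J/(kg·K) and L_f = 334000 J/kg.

T_f ≈ 45.9 °C

Conservation of energy gives ΣQ = 0:
latent heat to melt: 0.124·334000 = 41416
  meltwater 0→T: 0.124·4180·T = 518.32 T
  water cools: 1.27·4180·(T − 58.2) = 5308.6(T − 58.2)
5826.9 T = 308961 − 41416 = 267545
T ≈ 45.92 °C — above 0 °C, consistent with complete melting.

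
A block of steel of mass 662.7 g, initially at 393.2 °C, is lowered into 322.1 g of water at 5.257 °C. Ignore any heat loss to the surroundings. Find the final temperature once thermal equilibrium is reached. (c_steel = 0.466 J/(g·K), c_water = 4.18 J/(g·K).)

T_f ≈ 77.6 °C

T_f = Σ m_i c_i T_i / Σ m_i c_i:
T_f = (308.82×393.2 + 1346.4×5.257) / (308.82 + 1346.4)
    = 128505 / 1655.2 ≈ 77.64 °C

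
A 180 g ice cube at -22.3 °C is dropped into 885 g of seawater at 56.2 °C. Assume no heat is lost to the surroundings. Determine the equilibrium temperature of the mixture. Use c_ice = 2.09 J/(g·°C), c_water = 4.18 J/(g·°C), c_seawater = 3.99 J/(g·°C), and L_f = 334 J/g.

T_f ≈ 30.3 °C

Energy balance with sensible and latent terms:
ice -22.3→0 °C: 180·2.09·22.3 = 8389.3
  fusion: m_ice L_f = 180·334 = 60120
  meltwater 0→T: 180·4.18·T = 752.4 T
  seawater cools: 885·3.99·(T − 56.2) = 3531.2(T − 56.2)
4283.6 T = 198451 − 68509 = 129941
T ≈ 30.33 °C — above 0 °C, consistent with complete melting.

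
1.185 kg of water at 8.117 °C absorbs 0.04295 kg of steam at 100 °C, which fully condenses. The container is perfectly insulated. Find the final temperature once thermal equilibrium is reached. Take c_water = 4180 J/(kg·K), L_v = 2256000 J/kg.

Setting the total heat transfer to zero:
steam→water at 100 °C releases m L_v = 0.04295×2256000 = 96895
  condensed water 100 °C→T: 179.53(T − 100)
  water warms: 1.185×4180×(T − 8.117) = 4953.3(T − 8.117)
5132.8 T = 96895 + 17953 + 40206 = 155054
T ≈ 30.21 °C (< 100 °C, so full condensation is consistent).

T_f ≈ 30.2 °C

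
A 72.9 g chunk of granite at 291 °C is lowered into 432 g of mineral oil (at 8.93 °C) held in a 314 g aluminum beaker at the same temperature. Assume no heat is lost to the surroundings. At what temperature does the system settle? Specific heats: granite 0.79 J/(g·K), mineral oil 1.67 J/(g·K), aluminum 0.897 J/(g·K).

T_f ≈ 24.2 °C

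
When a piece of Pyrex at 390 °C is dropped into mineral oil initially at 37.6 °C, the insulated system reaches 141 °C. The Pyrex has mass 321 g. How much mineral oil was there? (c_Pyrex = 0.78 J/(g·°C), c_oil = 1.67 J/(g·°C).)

m ≈ 361 g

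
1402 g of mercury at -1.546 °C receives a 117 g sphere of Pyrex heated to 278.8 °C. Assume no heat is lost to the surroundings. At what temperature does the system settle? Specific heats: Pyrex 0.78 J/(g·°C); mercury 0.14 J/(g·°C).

Net heat exchanged in the isolated system is zero:
117·0.78·(T − 278.8) + 1402·0.14·(T − (-1.546)) = 0
91.26(T − 278.8) + 196.28(T − (-1.546)) = 0
287.54 T = 25140
T ≈ 87.43 °C

T_f ≈ 87.4 °C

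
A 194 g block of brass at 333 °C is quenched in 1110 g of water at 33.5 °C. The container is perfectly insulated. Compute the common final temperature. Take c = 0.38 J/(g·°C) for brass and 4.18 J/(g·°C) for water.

T_f ≈ 38.2 °C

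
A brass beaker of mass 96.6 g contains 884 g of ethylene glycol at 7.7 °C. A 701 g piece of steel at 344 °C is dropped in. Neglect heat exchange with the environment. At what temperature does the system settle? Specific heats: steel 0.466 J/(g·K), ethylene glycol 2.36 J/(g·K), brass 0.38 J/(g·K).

T_f ≈ 52.5 °C

Taking heat into each body as positive, Σ m c ΔT = 0:
701*0.466*(T − 344) + 884*2.36*(T − 7.7) + 96.6*0.38*(T − 7.7) = 0
(326.67 + 2086.2 + 36.71) T = 326.67*344 + 2086.2*7.7 + 36.71*7.7
T ≈ 52.55 °C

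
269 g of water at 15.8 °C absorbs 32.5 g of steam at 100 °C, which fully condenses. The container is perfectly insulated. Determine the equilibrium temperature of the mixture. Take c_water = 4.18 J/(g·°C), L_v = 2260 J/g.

Energy balance with sensible and latent terms:
condense steam: −32.5×2260 = −73450
  condensed water 100 °C→T: 135.85(T − 100)
  water warms: 269×4.18×(T − 15.8) = 1124.4(T − 15.8)
1260.3 T = 73450 + 13585 + 17766 = 104801
T ≈ 83.16 °C, under the boiling point, so the assumption holds.

T_f ≈ 83.2 °C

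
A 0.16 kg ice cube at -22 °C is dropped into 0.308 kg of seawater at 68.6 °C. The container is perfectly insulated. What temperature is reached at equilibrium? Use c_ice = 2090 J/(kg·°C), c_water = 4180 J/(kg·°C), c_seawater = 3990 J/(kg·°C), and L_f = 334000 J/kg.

T_f ≈ 12.4 °C

Let T be the final temperature. ΣQ_i = 0:
warm ice to 0 °C: 0.16·2090·(0 − (-22)) = 7356.8; fusion: m_ice L_f = 0.16·334000 = 53440; warm the meltwater: 668.8 T; seawater cools: 0.308·3990·(T − 68.6) = 1228.9(T − 68.6)
1897.7 T = 84304 − 60797 = 23507
T ≈ 12.39 °C (positive, so assuming full melt was valid).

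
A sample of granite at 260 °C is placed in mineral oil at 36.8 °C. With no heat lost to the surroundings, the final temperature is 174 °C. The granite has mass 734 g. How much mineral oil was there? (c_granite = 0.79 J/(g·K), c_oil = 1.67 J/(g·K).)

m ≈ 218 g

Heat lost by the granite = heat gained by the oil:
734×0.79×(260 − 174) = m×1.67×(174 − 36.8)
229.12 m = 49868  ⇒  m ≈ 217.6 g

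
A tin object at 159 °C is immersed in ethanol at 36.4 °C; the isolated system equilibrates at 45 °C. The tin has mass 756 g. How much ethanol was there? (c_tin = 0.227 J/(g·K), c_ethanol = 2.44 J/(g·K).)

m ≈ 932 g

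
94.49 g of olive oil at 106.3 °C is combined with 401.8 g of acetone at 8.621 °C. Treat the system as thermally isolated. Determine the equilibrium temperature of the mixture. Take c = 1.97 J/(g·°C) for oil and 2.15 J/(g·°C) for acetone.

T_f ≈ 25.9 °C

T_f is the heat-capacity-weighted average of the initial temperatures:
T_f = (186.15·106.3 + 863.87·8.621) / (186.15 + 863.87)
    = 27235 / 1050 ≈ 25.94 °C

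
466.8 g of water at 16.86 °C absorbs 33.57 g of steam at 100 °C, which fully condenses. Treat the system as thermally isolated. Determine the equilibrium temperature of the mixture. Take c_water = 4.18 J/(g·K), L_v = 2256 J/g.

T_f ≈ 58.6 °C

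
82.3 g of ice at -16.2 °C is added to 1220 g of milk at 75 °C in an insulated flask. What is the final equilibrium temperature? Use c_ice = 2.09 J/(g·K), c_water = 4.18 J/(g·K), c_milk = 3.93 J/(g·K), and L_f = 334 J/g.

T_f ≈ 64.1 °C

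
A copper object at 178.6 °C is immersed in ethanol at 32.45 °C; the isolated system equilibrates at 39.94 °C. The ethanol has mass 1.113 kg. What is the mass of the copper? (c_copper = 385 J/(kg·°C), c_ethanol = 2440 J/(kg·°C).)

m ≈ 0.381 kg

Taking heat into each body as positive, Σ m c ΔT = 0:
m×385×(39.94 − 178.6) + 1.113×2440×(39.94 − 32.45) = 0
-53384 m = -20341
m = -20341/-53384 ≈ 0.381 kg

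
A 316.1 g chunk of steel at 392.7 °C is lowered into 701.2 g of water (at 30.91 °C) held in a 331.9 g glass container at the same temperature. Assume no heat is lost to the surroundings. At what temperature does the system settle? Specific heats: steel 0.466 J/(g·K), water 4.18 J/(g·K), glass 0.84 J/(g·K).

Setting the total heat transfer to zero:
316.1*0.466*(T − 392.7) + 701.2*4.18*(T − 30.91) + 331.9*0.84*(T − 30.91) = 0
147.3(T − 392.7) + 2931(T − 30.91) + 278.8(T − 30.91) = 0
(147.3 + 2931 + 278.8) T = 147.3*392.7 + 2931*30.91 + 278.8*30.91
T = 157061/3357.1 ≈ 46.78 °C

T_f ≈ 46.8 °C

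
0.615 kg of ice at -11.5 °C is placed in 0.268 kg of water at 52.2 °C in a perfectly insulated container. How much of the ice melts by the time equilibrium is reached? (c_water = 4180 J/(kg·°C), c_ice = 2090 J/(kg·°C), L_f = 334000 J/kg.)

m_melted ≈ 0.131 kg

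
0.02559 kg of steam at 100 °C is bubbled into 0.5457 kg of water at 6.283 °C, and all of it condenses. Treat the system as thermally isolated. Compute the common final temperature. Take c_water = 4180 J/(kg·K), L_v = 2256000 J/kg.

T_f ≈ 34.7 °C

Net heat exchanged in the isolated system is zero:
condense steam: −0.02559·2256000 = −57731
  condensed water 100 °C→T: 106.97(T − 100)
  original water: 2281(T − 6.283)
2388 T = 57731 + 10697 + 14332 = 82759
T ≈ 34.66 °C — below 100 °C, confirming all the steam condensed.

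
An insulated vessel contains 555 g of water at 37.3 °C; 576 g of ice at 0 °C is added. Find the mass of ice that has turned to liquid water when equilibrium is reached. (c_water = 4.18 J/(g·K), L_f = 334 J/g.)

Heat available from the water dropping to 0 °C: 555·4.18·37.3 = 86532 J.
To melt every bit of ice: 576·334 = 192384 J.
86532 J < 192384 J, so only part of the ice melts and the system sits at 0 °C.
Mass melted = 86532/334 ≈ 259.1 g.

m_melted ≈ 259 g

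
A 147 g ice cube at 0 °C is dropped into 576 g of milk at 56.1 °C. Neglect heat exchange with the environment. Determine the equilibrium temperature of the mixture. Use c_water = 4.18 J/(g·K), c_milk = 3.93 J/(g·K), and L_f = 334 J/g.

Setting the total heat transfer to zero:
melt ice: 147×334 = 49098
  meltwater 0→T: 147×4.18×T = 614.46 T
  milk cools: 576×3.93×(T − 56.1) = 2263.7(T − 56.1)
2878.1 T = 126992 − 49098 = 77894
T ≈ 27.06 °C — above 0 °C, consistent with complete melting.

T_f ≈ 27.1 °C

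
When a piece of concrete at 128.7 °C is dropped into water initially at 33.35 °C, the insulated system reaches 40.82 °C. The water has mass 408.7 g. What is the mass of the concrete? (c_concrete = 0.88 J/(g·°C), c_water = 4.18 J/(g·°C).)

m ≈ 165 g

Conservation of energy gives ΣQ = 0:
m×0.88×(40.82 − 128.7) + 408.7×4.18×(40.82 − 33.35) = 0
-77.33 m = -12761
m = -12761/-77.33 ≈ 165 g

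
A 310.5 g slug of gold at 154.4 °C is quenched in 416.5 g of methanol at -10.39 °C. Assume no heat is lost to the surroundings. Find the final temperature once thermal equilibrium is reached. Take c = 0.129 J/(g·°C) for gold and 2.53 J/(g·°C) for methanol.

T_f ≈ -4.4 °C

Conservation of energy gives ΣQ = 0:
310.5×0.129×(T − 154.4) + 416.5×2.53×(T − (-10.39)) = 0
(40.05 + 1053.7) T = 40.05×154.4 + 1053.7×(-10.39)
T = -4764/1093.8 ≈ -4.36 °C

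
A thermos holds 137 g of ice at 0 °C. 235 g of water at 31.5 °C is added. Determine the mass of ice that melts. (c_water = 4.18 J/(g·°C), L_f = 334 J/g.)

Cooling the water to 0 °C releases 235·4.18·31.5 = 30942 J.
To melt every bit of ice: 137·334 = 45758 J.
Since 30942 < 45758 J, not all the ice melts; equilibrium is at 0 °C.
Mass melted = 30942/334 ≈ 92.64 g.

m_melted ≈ 92.6 g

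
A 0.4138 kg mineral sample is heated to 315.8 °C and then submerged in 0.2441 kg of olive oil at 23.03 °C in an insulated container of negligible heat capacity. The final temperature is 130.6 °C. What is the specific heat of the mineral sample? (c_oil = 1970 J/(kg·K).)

c ≈ 675 J/(kg·K)

Taking heat into each body as positive, Σ m c ΔT = 0:
0.4138·c·(130.6 − 315.8) + 0.2441·1970·(130.6 − 23.03) = 0
-76.64 c = -51728
c = -51728/-76.64 ≈ 675 J/(kg·K)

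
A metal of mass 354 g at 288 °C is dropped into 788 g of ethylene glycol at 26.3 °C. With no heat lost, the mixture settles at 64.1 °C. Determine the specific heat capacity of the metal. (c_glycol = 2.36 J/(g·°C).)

c ≈ 0.887 J/(g·°C)

Heat lost by the metal = heat gained by the glycol:
354·c·(288 − 64.1) = 788·2.36·(64.1 − 26.3)
79261 c = 70296  ⇒  c ≈ 0.8869 J/(g·°C)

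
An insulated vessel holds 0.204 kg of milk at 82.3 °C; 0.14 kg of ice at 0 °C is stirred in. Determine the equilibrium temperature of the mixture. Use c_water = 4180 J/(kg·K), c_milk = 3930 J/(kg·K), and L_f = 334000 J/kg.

T_f ≈ 13.9 °C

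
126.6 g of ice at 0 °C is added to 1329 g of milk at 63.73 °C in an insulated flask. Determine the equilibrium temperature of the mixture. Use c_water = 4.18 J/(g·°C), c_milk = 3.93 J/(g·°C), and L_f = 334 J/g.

Setting the total heat transfer to zero:
melt ice: 126.6×334 = 42284; meltwater 0→T: 126.6×4.18×T = 529.19 T; milk cools: 1329×3.93×(T − 63.73) = 5223(T − 63.73)
5752.2 T = 332860 − 42284 = 290575
T ≈ 50.52 °C (positive, so assuming full melt was valid).

T_f ≈ 50.5 °C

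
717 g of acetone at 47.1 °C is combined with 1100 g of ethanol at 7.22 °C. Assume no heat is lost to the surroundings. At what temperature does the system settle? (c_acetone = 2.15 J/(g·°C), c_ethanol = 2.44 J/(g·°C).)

Conservation of energy gives ΣQ = 0:
717×2.15×(T − 47.1) + 1100×2.44×(T − 7.22) = 0
(1541.5 + 2684) T = 1541.5×47.1 + 2684×7.22
T ≈ 21.77 °C

T_f ≈ 21.8 °C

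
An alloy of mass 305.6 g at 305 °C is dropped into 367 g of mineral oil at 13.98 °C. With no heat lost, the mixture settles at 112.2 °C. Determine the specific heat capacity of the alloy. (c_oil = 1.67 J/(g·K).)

c ≈ 1.02 J/(g·K)

m_s c (T_s − T_f) = m_oil c_oil (T_f − T_0):
305.6×c×(305 − 112.2) = 367×1.67×(112.2 − 13.98)
58920 c = 60198  ⇒  c ≈ 1.022 J/(g·K)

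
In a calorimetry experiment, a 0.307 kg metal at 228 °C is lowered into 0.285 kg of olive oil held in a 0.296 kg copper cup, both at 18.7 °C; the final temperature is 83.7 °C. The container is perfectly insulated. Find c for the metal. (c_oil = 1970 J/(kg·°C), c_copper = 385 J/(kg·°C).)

c ≈ 991 J/(kg·°C)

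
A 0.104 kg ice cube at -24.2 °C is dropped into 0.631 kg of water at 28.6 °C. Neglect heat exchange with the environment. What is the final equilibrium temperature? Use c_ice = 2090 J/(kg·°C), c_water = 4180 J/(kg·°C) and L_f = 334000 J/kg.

T_f ≈ 11.5 °C

Energy balance with sensible and latent terms:
warm ice to 0 °C: 0.104×2090×(0 − (-24.2)) = 5260.1; melt ice: 0.104×334000 = 34736; warm the meltwater: 434.72 T; water cools: 0.631×4180×(T − 28.6) = 2637.6(T − 28.6)
3072.3 T = 75435 − 39996 = 35439
T ≈ 11.53 °C (positive, so assuming full melt was valid).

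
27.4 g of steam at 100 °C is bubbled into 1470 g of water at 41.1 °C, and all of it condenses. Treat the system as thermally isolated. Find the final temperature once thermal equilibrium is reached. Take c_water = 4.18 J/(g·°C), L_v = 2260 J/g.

Setting the total heat transfer to zero:
latent heat released on condensation: 27.4·2260 = 61924; condensed water 100 °C→T: 114.53(T − 100); original water: 6144.6(T − 41.1)
6259.1 T = 61924 + 11453 + 252543 = 325920
T ≈ 52.07 °C (< 100 °C, so full condensation is consistent).

T_f ≈ 52.1 °C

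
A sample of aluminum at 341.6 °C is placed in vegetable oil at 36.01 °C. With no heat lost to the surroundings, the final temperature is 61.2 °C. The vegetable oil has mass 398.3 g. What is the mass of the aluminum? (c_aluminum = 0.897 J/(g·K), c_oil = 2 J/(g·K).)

m ≈ 79.8 g

Heat lost by the aluminum = heat gained by the oil:
m·0.897·(341.6 − 61.2) = 398.3·2·(61.2 − 36.01)
251.52 m = 20066  ⇒  m ≈ 79.78 g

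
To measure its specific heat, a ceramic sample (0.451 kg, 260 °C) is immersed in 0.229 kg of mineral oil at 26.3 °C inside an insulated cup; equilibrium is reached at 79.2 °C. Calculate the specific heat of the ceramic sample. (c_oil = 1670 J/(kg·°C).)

Conservation of energy gives ΣQ = 0:
0.451·c·(79.2 − 260) + 0.229·1670·(79.2 − 26.3) = 0
-81.54 c = -20231
c = -20231/-81.54 ≈ 248.1 J/(kg·°C)

c ≈ 248 J/(kg·°C)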